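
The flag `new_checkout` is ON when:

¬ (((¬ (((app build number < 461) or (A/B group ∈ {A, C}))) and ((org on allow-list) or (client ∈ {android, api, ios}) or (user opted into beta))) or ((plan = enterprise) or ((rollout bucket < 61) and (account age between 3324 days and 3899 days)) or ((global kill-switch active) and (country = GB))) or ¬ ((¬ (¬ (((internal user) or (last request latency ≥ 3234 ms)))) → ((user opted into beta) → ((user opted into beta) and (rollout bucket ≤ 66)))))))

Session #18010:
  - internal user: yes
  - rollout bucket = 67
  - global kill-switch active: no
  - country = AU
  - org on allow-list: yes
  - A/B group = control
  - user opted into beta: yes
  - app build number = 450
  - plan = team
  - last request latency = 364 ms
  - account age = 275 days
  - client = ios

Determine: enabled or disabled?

Disabled

Atomic conditions:
  app build number < 461: 450 < 461 is true
  A/B group ∈ {A, C}: control is not in the set → false
  org on allow-list: yes → true
  client ∈ {android, api, ios}: ios is in the set → true
  user opted into beta: yes → true
  plan = enterprise: team == enterprise is false
  rollout bucket < 61: 67 < 61 is false
  account age between 3324 days and 3899 days: 275 in [3324, 3899] is false
  global kill-switch active: no → false
  country = GB: AU == GB is false
  internal user: yes → true
  last request latency ≥ 3234 ms: 364 ≥ 3234 is false
  rollout bucket ≤ 66: 67 ≤ 66 is false
Combine:
[1.1.1.1] true OR false = true
[1.1.1] NOT true = false
[1.1.2] true OR true OR true = true
[1.1] false AND true = false
[1.2.2] false AND false = false
[1.2.3] false AND false = false
[1.2] false OR false OR false = false
[1.3.1.1.1.1] true OR false = true
[1.3.1.1.1] NOT true = false
[1.3.1.1] NOT false = true
[1.3.1.2.2] true AND false = false
[1.3.1.2] true → false = false
[1.3.1] true → false = false
[1.3] NOT false = true
[1] false OR false OR true = true
[root] NOT true = false
Overall: false → disabled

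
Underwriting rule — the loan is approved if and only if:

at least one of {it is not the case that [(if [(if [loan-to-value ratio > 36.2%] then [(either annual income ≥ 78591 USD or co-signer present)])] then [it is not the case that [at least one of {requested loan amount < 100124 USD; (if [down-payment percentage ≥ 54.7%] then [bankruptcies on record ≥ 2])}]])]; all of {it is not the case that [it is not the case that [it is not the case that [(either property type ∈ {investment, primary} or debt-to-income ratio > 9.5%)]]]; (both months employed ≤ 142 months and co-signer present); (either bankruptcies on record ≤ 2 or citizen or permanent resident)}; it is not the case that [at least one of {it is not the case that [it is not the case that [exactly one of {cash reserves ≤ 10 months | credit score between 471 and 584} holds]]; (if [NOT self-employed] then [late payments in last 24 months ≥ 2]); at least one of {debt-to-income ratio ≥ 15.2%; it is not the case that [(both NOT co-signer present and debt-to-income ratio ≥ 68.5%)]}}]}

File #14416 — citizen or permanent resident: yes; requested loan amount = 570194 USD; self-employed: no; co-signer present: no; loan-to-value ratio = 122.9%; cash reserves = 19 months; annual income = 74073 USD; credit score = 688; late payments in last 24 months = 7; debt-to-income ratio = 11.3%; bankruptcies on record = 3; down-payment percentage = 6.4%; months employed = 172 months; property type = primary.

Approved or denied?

Denied

Atomic conditions:
  loan-to-value ratio > 36.2%: 122.9 > 36.2 is true
  annual income ≥ 78591 USD: 74073 ≥ 78591 is false
  co-signer present: no → false
  requested loan amount < 100124 USD: 570194 < 100124 is false
  down-payment percentage ≥ 54.7%: 6.4 ≥ 54.7 is false
  bankruptcies on record ≥ 2: 3 ≥ 2 is true
  property type ∈ {investment, primary}: primary is in the set → true
  debt-to-income ratio > 9.5%: 11.3 > 9.5 is true
  months employed ≤ 142 months: 172 ≤ 142 is false
  bankruptcies on record ≤ 2: 3 ≤ 2 is false
  citizen or permanent resident: yes → true
  cash reserves ≤ 10 months: 19 ≤ 10 is false
  credit score between 471 and 584: 688 in [471, 584] is false
  NOT self-employed: no → true
  late payments in last 24 months ≥ 2: 7 ≥ 2 is true
  debt-to-income ratio ≥ 15.2%: 11.3 ≥ 15.2 is false
  NOT co-signer present: no → true
  debt-to-income ratio ≥ 68.5%: 11.3 ≥ 68.5 is false
Combine:
[1.1.1.2] false OR false = false
[1.1.1] true → false = false
[1.1.2.1.2] false → true (antecedent false ⇒ implication holds) = true
[1.1.2.1] false OR true = true
[1.1.2] NOT true = false
[1.1] false → false (antecedent false ⇒ implication holds) = true
[1] NOT true = false
[2.1.1.1.1] true OR true = true
[2.1.1.1] NOT true = false
[2.1.1] NOT false = true
[2.1] NOT true = false
[2.2] false AND false = false
[2.3] false OR true = true
[2] false AND false AND true = false
[3.1.1.1.1] exactly-one(false, false) = false
[3.1.1.1] NOT false = true
[3.1.1] NOT true = false
[3.1.2] true → true = true
[3.1.3.2.1] true AND false = false
[3.1.3.2] NOT false = true
[3.1.3] false OR true = true
[3.1] false OR true OR true = true
[3] NOT true = false
[root] false OR false OR false = false
Overall: false → denied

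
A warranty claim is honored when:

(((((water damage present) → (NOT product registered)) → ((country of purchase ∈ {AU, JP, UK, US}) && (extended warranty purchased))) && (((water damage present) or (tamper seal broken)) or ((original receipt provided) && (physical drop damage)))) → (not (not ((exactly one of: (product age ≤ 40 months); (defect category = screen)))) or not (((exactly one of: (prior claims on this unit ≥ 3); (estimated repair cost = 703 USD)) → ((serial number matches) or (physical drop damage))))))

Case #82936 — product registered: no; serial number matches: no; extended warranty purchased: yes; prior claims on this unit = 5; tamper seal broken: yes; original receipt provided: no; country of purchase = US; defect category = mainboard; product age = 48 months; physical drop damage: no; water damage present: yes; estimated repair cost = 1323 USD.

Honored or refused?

Atomic conditions:
  water damage present: yes → true
  NOT product registered: no → true
  country of purchase ∈ {AU, JP, UK, US}: US is in the set → true
  extended warranty purchased: yes → true
  tamper seal broken: yes → true
  original receipt provided: no → false
  physical drop damage: no → false
  product age ≤ 40 months: 48 ≤ 40 is false
  defect category = screen: mainboard == screen is false
  prior claims on this unit ≥ 3: 5 ≥ 3 is true
  estimated repair cost = 703 USD: 1323 == 703 is false
  serial number matches: no → false
Combine:
[1.1.1] true → true = true
[1.1.2] true AND true = true
[1.1] true → true = true
[1.2.1] true OR true = true
[1.2.2] false AND false = false
[1.2] true OR false = true
[1] true AND true = true
[2.1.1.1] exactly-one(false, false) = false
[2.1.1] NOT false = true
[2.1] NOT true = false
[2.2.1.1] exactly-one(true, false) = true
[2.2.1.2] false OR false = false
[2.2.1] true → false = false
[2.2] NOT false = true
[2] false OR true = true
[root] true → true = true
Overall: true → honored

Honored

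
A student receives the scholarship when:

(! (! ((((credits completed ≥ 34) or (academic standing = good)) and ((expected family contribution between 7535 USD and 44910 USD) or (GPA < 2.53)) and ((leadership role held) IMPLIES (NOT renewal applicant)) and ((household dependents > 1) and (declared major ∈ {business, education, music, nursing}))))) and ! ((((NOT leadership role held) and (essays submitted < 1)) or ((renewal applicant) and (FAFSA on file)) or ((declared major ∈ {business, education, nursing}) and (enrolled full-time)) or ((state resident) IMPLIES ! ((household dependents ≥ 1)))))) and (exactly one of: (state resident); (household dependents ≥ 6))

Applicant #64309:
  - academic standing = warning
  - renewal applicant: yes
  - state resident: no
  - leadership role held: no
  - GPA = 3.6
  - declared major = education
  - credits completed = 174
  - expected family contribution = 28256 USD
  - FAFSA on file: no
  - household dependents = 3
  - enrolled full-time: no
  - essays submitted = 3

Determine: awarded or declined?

Atomic conditions:
  credits completed ≥ 34: 174 ≥ 34 is true
  academic standing = good: warning == good is false
  expected family contribution between 7535 USD and 44910 USD: 28256 in [7535, 44910] is true
  GPA < 2.53: 3.6 < 2.53 is false
  leadership role held: no → false
  NOT renewal applicant: yes → false
  household dependents > 1: 3 > 1 is true
  declared major ∈ {business, education, music, nursing}: education is in the set → true
  NOT leadership role held: no → true
  essays submitted < 1: 3 < 1 is false
  renewal applicant: yes → true
  FAFSA on file: no → false
  declared major ∈ {business, education, nursing}: education is in the set → true
  enrolled full-time: no → false
  state resident: no → false
  household dependents ≥ 1: 3 ≥ 1 is true
  household dependents ≥ 6: 3 ≥ 6 is false
Combine:
[1.1.1.1.1] true OR false = true
[1.1.1.1.2] true OR false = true
[1.1.1.1.3] false → false (antecedent false ⇒ implication holds) = true
[1.1.1.1.4] true AND true = true
[1.1.1.1] true AND true AND true AND true = true
[1.1.1] NOT true = false
[1.1] NOT false = true
[1.2.1.1] true AND false = false
[1.2.1.2] true AND false = false
[1.2.1.3] true AND false = false
[1.2.1.4.2] NOT true = false
[1.2.1.4] false → false (antecedent false ⇒ implication holds) = true
[1.2.1] false OR false OR false OR true = true
[1.2] NOT true = false
[1] true AND false = false
[2] exactly-one(false, false) = false
[root] false AND false = false
Overall: false → declined

Declined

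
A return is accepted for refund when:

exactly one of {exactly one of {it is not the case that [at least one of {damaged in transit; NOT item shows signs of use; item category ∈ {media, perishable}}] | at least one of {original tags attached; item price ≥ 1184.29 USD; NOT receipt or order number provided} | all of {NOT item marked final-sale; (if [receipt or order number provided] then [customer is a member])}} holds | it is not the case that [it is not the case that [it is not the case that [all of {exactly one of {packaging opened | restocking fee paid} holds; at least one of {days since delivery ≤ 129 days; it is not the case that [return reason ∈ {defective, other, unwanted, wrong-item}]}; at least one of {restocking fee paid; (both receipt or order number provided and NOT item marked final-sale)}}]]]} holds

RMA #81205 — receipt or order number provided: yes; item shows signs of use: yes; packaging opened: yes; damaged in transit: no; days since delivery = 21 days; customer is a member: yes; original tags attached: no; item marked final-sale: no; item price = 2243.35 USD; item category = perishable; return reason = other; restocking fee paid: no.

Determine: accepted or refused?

Refused

Atomic conditions:
  damaged in transit: no → false
  NOT item shows signs of use: yes → false
  item category ∈ {media, perishable}: perishable is in the set → true
  original tags attached: no → false
  item price ≥ 1184.29 USD: 2243.35 ≥ 1184.29 is true
  NOT receipt or order number provided: yes → false
  NOT item marked final-sale: no → true
  receipt or order number provided: yes → true
  customer is a member: yes → true
  packaging opened: yes → true
  restocking fee paid: no → false
  days since delivery ≤ 129 days: 21 ≤ 129 is true
  return reason ∈ {defective, other, unwanted, wrong-item}: other is in the set → true
Combine:
[1.1.1] false OR false OR true = true
[1.1] NOT true = false
[1.2] false OR true OR false = true
[1.3.2] true → true = true
[1.3] true AND true = true
[1] exactly-one(false, true, true) = false
[2.1.1.1.1] exactly-one(true, false) = true
[2.1.1.1.2.2] NOT true = false
[2.1.1.1.2] true OR false = true
[2.1.1.1.3.2] true AND true = true
[2.1.1.1.3] false OR true = true
[2.1.1.1] true AND true AND true = true
[2.1.1] NOT true = false
[2.1] NOT false = true
[2] NOT true = false
[root] exactly-one(false, false) = false
Overall: false → refused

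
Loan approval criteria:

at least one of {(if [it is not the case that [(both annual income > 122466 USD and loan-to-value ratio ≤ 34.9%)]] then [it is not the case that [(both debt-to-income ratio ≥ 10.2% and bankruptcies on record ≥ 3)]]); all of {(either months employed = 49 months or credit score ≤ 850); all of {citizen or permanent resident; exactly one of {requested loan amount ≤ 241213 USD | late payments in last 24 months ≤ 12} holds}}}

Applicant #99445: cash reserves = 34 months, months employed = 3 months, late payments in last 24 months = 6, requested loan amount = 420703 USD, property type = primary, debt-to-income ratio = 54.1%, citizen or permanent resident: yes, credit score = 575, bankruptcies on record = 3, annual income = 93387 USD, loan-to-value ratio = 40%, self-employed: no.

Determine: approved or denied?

Approved

Atomic conditions:
  annual income > 122466 USD: 93387 > 122466 is false
  loan-to-value ratio ≤ 34.9%: 40 ≤ 34.9 is false
  debt-to-income ratio ≥ 10.2%: 54.1 ≥ 10.2 is true
  bankruptcies on record ≥ 3: 3 ≥ 3 is true
  months employed = 49 months: 3 == 49 is false
  credit score ≤ 850: 575 ≤ 850 is true
  citizen or permanent resident: yes → true
  requested loan amount ≤ 241213 USD: 420703 ≤ 241213 is false
  late payments in last 24 months ≤ 12: 6 ≤ 12 is true
Combine:
[1.1.1] false AND false = false
[1.1] NOT false = true
[1.2.1] true AND true = true
[1.2] NOT true = false
[1] true → false = false
[2.1] false OR true = true
[2.2.2] exactly-one(false, true) = true
[2.2] true AND true = true
[2] true AND true = true
[root] false OR true = true
Overall: true → approved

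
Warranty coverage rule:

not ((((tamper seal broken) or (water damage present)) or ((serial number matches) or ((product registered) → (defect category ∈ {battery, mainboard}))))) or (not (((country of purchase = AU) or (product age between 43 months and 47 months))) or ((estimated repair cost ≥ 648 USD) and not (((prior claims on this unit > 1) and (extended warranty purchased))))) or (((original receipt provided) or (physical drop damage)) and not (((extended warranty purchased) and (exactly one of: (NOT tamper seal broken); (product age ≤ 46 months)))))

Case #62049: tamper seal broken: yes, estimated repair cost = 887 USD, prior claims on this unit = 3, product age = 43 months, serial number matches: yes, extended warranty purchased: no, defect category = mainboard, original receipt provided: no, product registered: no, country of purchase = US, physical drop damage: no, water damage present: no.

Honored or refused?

Atomic conditions:
  tamper seal broken: yes → true
  water damage present: no → false
  serial number matches: yes → true
  product registered: no → false
  defect category ∈ {battery, mainboard}: mainboard is in the set → true
  country of purchase = AU: US == AU is false
  product age between 43 months and 47 months: 43 in [43, 47] is true
  estimated repair cost ≥ 648 USD: 887 ≥ 648 is true
  prior claims on this unit > 1: 3 > 1 is true
  extended warranty purchased: no → false
  original receipt provided: no → false
  physical drop damage: no → false
  NOT tamper seal broken: yes → false
  product age ≤ 46 months: 43 ≤ 46 is true
Combine:
[1.1.1] true OR false = true
[1.1.2.2] false → true (antecedent false ⇒ implication holds) = true
[1.1.2] true OR true = true
[1.1] true OR true = true
[1] NOT true = false
[2.1.1] false OR true = true
[2.1] NOT true = false
[2.2.2.1] true AND false = false
[2.2.2] NOT false = true
[2.2] true AND true = true
[2] false OR true = true
[3.1] false OR false = false
[3.2.1.2] exactly-one(false, true) = true
[3.2.1] false AND true = false
[3.2] NOT false = true
[3] false AND true = false
[root] false OR true OR false = true
Overall: true → honored

Honored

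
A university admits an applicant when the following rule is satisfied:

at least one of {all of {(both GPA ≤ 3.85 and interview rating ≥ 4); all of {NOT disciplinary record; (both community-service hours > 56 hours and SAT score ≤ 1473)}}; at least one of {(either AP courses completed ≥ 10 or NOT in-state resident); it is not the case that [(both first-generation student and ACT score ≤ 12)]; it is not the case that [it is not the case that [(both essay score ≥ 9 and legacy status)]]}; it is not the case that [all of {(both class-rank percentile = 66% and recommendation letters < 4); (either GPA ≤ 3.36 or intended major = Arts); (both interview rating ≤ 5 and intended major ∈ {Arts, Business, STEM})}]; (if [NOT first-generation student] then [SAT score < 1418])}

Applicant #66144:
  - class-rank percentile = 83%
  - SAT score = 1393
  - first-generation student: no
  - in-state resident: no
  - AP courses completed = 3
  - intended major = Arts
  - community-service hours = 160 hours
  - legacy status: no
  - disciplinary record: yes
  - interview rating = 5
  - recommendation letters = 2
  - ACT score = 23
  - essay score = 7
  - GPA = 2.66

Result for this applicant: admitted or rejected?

Admitted

Atomic conditions:
  GPA ≤ 3.85: 2.66 ≤ 3.85 is true
  interview rating ≥ 4: 5 ≥ 4 is true
  NOT disciplinary record: yes → false
  community-service hours > 56 hours: 160 > 56 is true
  SAT score ≤ 1473: 1393 ≤ 1473 is true
  AP courses completed ≥ 10: 3 ≥ 10 is false
  NOT in-state resident: no → true
  first-generation student: no → false
  ACT score ≤ 12: 23 ≤ 12 is false
  essay score ≥ 9: 7 ≥ 9 is false
  legacy status: no → false
  class-rank percentile = 66%: 83 == 66 is false
  recommendation letters < 4: 2 < 4 is true
  GPA ≤ 3.36: 2.66 ≤ 3.36 is true
  intended major = Arts: Arts == Arts is true
  interview rating ≤ 5: 5 ≤ 5 is true
  intended major ∈ {Arts, Business, STEM}: Arts is in the set → true
  NOT first-generation student: no → true
  SAT score < 1418: 1393 < 1418 is true
Combine:
[1.1] true AND true = true
[1.2.2] true AND true = true
[1.2] false AND true = false
[1] true AND false = false
[2.1] false OR true = true
[2.2.1] false AND false = false
[2.2] NOT false = true
[2.3.1.1] false AND false = false
[2.3.1] NOT false = true
[2.3] NOT true = false
[2] true OR true OR false = true
[3.1.1] false AND true = false
[3.1.2] true OR true = true
[3.1.3] true AND true = true
[3.1] false AND true AND true = false
[3] NOT false = true
[4] true → true = true
[root] false OR true OR true OR true = true
Overall: true → admitted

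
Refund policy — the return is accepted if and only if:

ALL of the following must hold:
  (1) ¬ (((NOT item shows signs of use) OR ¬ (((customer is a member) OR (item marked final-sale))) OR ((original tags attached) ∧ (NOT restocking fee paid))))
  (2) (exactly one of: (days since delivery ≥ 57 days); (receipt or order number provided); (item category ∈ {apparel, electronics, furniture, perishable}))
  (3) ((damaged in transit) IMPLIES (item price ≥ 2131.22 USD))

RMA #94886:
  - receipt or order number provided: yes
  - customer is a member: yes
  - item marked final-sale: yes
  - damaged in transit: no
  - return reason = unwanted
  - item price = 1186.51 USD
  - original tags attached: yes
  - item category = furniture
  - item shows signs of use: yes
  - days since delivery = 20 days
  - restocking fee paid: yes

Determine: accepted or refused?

Atomic conditions:
  NOT item shows signs of use: yes → false
  customer is a member: yes → true
  item marked final-sale: yes → true
  original tags attached: yes → true
  NOT restocking fee paid: yes → false
  days since delivery ≥ 57 days: 20 ≥ 57 is false
  receipt or order number provided: yes → true
  item category ∈ {apparel, electronics, furniture, perishable}: furniture is in the set → true
  damaged in transit: no → false
  item price ≥ 2131.22 USD: 1186.51 ≥ 2131.22 is false
Combine:
[1.1.2.1] true OR true = true
[1.1.2] NOT true = false
[1.1.3] true AND false = false
[1.1] false OR false OR false = false
[1] NOT false = true
[2] exactly-one(false, true, true) = false
[3] false → false (antecedent false ⇒ implication holds) = true
[root] true AND false AND true = false
Overall: false → refused

Refused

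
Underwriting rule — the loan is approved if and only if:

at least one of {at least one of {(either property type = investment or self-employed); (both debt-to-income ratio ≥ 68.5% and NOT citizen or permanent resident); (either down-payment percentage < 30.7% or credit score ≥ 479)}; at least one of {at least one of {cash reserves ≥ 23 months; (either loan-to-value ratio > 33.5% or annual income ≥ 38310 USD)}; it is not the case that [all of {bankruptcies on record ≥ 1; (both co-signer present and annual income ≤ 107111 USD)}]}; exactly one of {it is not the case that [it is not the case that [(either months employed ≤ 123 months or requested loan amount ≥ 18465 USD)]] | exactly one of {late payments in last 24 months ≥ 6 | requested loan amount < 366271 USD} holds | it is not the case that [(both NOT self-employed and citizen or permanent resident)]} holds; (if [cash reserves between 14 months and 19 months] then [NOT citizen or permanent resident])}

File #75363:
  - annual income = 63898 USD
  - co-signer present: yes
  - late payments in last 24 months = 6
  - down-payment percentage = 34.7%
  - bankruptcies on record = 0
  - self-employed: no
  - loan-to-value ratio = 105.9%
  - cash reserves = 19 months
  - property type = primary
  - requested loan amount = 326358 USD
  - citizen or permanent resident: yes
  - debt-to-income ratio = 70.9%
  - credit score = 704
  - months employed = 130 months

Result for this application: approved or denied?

Atomic conditions:
  property type = investment: primary == investment is false
  self-employed: no → false
  debt-to-income ratio ≥ 68.5%: 70.9 ≥ 68.5 is true
  NOT citizen or permanent resident: yes → false
  down-payment percentage < 30.7%: 34.7 < 30.7 is false
  credit score ≥ 479: 704 ≥ 479 is true
  cash reserves ≥ 23 months: 19 ≥ 23 is false
  loan-to-value ratio > 33.5%: 105.9 > 33.5 is true
  annual income ≥ 38310 USD: 63898 ≥ 38310 is true
  bankruptcies on record ≥ 1: 0 ≥ 1 is false
  co-signer present: yes → true
  annual income ≤ 107111 USD: 63898 ≤ 107111 is true
  months employed ≤ 123 months: 130 ≤ 123 is false
  requested loan amount ≥ 18465 USD: 326358 ≥ 18465 is true
  late payments in last 24 months ≥ 6: 6 ≥ 6 is true
  requested loan amount < 366271 USD: 326358 < 366271 is true
  NOT self-employed: no → true
  citizen or permanent resident: yes → true
  cash reserves between 14 months and 19 months: 19 in [14, 19] is true
Combine:
[1.1] false OR false = false
[1.2] true AND false = false
[1.3] false OR true = true
[1] false OR false OR true = true
[2.1.2] true OR true = true
[2.1] false OR true = true
[2.2.1.2] true AND true = true
[2.2.1] false AND true = false
[2.2] NOT false = true
[2] true OR true = true
[3.1.1.1] false OR true = true
[3.1.1] NOT true = false
[3.1] NOT false = true
[3.2] exactly-one(true, true) = false
[3.3.1] true AND true = true
[3.3] NOT true = false
[3] exactly-one(true, false, false) = true
[4] true → false = false
[root] true OR true OR true OR false = true
Overall: true → approved

Approved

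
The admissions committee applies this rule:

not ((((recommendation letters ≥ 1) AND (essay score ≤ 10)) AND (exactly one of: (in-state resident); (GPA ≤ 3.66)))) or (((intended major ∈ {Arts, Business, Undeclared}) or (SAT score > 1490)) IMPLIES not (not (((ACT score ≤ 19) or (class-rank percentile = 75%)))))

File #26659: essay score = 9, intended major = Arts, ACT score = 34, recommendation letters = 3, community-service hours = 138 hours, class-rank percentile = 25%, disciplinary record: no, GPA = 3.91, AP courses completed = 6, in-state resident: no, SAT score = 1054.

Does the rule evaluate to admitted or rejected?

Atomic conditions:
  recommendation letters ≥ 1: 3 ≥ 1 is true
  essay score ≤ 10: 9 ≤ 10 is true
  in-state resident: no → false
  GPA ≤ 3.66: 3.91 ≤ 3.66 is false
  intended major ∈ {Arts, Business, Undeclared}: Arts is in the set → true
  SAT score > 1490: 1054 > 1490 is false
  ACT score ≤ 19: 34 ≤ 19 is false
  class-rank percentile = 75%: 25 == 75 is false
Combine:
[1.1.1] true AND true = true
[1.1.2] exactly-one(false, false) = false
[1.1] true AND false = false
[1] NOT false = true
[2.1] true OR false = true
[2.2.1.1] false OR false = false
[2.2.1] NOT false = true
[2.2] NOT true = false
[2] true → false = false
[root] true OR false = true
Overall: true → admitted

Admitted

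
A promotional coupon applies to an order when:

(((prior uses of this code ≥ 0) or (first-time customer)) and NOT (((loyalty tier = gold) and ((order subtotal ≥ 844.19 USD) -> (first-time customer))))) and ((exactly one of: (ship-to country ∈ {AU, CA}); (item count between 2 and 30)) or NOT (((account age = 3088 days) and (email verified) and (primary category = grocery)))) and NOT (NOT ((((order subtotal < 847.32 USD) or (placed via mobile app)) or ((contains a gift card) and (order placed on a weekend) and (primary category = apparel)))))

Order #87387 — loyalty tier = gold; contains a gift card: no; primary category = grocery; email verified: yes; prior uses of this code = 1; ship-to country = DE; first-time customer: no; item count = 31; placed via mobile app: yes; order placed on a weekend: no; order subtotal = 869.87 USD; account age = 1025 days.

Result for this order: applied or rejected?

Atomic conditions:
  prior uses of this code ≥ 0: 1 ≥ 0 is true
  first-time customer: no → false
  loyalty tier = gold: gold == gold is true
  order subtotal ≥ 844.19 USD: 869.87 ≥ 844.19 is true
  ship-to country ∈ {AU, CA}: DE is not in the set → false
  item count between 2 and 30: 31 in [2, 30] is false
  account age = 3088 days: 1025 == 3088 is false
  email verified: yes → true
  primary category = grocery: grocery == grocery is true
  order subtotal < 847.32 USD: 869.87 < 847.32 is false
  placed via mobile app: yes → true
  contains a gift card: no → false
  order placed on a weekend: no → false
  primary category = apparel: grocery == apparel is false
Combine:
[1.1] true OR false = true
[1.2.1.2] true → false = false
[1.2.1] true AND false = false
[1.2] NOT false = true
[1] true AND true = true
[2.1] exactly-one(false, false) = false
[2.2.1] false AND true AND true = false
[2.2] NOT false = true
[2] false OR true = true
[3.1.1.1] false OR true = true
[3.1.1.2] false AND false AND false = false
[3.1.1] true OR false = true
[3.1] NOT true = false
[3] NOT false = true
[root] true AND true AND true = true
Overall: true → applied

Applied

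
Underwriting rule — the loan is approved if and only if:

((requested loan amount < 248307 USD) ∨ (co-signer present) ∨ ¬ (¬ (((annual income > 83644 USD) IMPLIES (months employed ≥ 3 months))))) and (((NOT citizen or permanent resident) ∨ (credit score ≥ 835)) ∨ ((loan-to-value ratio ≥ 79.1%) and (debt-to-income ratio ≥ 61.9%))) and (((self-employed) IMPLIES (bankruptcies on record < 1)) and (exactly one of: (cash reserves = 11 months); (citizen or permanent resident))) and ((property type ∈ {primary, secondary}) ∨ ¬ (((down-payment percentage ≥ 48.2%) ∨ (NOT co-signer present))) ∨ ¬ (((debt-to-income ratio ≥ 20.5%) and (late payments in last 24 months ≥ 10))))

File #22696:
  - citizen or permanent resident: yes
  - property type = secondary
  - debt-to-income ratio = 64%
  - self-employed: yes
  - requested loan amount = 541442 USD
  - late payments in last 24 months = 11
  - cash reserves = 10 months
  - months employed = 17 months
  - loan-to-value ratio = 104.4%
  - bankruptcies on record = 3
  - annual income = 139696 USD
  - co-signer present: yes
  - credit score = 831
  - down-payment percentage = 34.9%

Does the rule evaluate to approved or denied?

Denied

Atomic conditions:
  requested loan amount < 248307 USD: 541442 < 248307 is false
  co-signer present: yes → true
  annual income > 83644 USD: 139696 > 83644 is true
  months employed ≥ 3 months: 17 ≥ 3 is true
  NOT citizen or permanent resident: yes → false
  credit score ≥ 835: 831 ≥ 835 is false
  loan-to-value ratio ≥ 79.1%: 104.4 ≥ 79.1 is true
  debt-to-income ratio ≥ 61.9%: 64 ≥ 61.9 is true
  self-employed: yes → true
  bankruptcies on record < 1: 3 < 1 is false
  cash reserves = 11 months: 10 == 11 is false
  citizen or permanent resident: yes → true
  property type ∈ {primary, secondary}: secondary is in the set → true
  down-payment percentage ≥ 48.2%: 34.9 ≥ 48.2 is false
  NOT co-signer present: yes → false
  debt-to-income ratio ≥ 20.5%: 64 ≥ 20.5 is true
  late payments in last 24 months ≥ 10: 11 ≥ 10 is true
Combine:
[1.3.1.1] true → true = true
[1.3.1] NOT true = false
[1.3] NOT false = true
[1] false OR true OR true = true
[2.1] false OR false = false
[2.2] true AND true = true
[2] false OR true = true
[3.1] true → false = false
[3.2] exactly-one(false, true) = true
[3] false AND true = false
[4.2.1] false OR false = false
[4.2] NOT false = true
[4.3.1] true AND true = true
[4.3] NOT true = false
[4] true OR true OR false = true
[root] true AND true AND false AND true = false
Overall: false → denied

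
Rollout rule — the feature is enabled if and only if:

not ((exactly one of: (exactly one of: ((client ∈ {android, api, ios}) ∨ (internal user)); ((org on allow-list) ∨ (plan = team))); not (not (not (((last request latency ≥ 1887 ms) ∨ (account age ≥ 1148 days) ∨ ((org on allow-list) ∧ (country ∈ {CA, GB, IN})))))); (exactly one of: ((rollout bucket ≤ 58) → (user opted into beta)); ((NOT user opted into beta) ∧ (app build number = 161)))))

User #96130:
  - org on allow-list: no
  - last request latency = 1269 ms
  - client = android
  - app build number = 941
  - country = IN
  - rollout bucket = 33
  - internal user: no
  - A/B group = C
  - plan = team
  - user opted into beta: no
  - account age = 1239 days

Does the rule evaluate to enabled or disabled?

Atomic conditions:
  client ∈ {android, api, ios}: android is in the set → true
  internal user: no → false
  org on allow-list: no → false
  plan = team: team == team is true
  last request latency ≥ 1887 ms: 1269 ≥ 1887 is false
  account age ≥ 1148 days: 1239 ≥ 1148 is true
  country ∈ {CA, GB, IN}: IN is in the set → true
  rollout bucket ≤ 58: 33 ≤ 58 is true
  user opted into beta: no → false
  NOT user opted into beta: no → true
  app build number = 161: 941 == 161 is false
Combine:
[1.1.1] true OR false = true
[1.1.2] false OR true = true
[1.1] exactly-one(true, true) = false
[1.2.1.1.1.3] false AND true = false
[1.2.1.1.1] false OR true OR false = true
[1.2.1.1] NOT true = false
[1.2.1] NOT false = true
[1.2] NOT true = false
[1.3.1] true → false = false
[1.3.2] true AND false = false
[1.3] exactly-one(false, false) = false
[1] exactly-one(false, false, false) = false
[root] NOT false = true
Overall: true → enabled

Enabled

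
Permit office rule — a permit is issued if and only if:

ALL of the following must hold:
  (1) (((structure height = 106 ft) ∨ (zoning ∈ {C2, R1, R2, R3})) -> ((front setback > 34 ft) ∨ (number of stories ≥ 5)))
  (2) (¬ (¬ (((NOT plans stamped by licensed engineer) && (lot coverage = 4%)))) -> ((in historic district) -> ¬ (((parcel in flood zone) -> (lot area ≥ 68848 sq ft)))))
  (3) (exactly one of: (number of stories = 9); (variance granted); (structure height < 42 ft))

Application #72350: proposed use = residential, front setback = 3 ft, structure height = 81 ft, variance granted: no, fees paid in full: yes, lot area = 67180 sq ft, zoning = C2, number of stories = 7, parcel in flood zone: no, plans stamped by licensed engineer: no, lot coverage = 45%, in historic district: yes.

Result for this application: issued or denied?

Denied

Atomic conditions:
  structure height = 106 ft: 81 == 106 is false
  zoning ∈ {C2, R1, R2, R3}: C2 is in the set → true
  front setback > 34 ft: 3 > 34 is false
  number of stories ≥ 5: 7 ≥ 5 is true
  NOT plans stamped by licensed engineer: no → true
  lot coverage = 4%: 45 == 4 is false
  in historic district: yes → true
  parcel in flood zone: no → false
  lot area ≥ 68848 sq ft: 67180 ≥ 68848 is false
  number of stories = 9: 7 == 9 is false
  variance granted: no → false
  structure height < 42 ft: 81 < 42 is false
Combine:
[1.1] false OR true = true
[1.2] false OR true = true
[1] true → true = true
[2.1.1.1] true AND false = false
[2.1.1] NOT false = true
[2.1] NOT true = false
[2.2.2.1] false → false (antecedent false ⇒ implication holds) = true
[2.2.2] NOT true = false
[2.2] true → false = false
[2] false → false (antecedent false ⇒ implication holds) = true
[3] exactly-one(false, false, false) = false
[root] true AND true AND false = false
Overall: false → denied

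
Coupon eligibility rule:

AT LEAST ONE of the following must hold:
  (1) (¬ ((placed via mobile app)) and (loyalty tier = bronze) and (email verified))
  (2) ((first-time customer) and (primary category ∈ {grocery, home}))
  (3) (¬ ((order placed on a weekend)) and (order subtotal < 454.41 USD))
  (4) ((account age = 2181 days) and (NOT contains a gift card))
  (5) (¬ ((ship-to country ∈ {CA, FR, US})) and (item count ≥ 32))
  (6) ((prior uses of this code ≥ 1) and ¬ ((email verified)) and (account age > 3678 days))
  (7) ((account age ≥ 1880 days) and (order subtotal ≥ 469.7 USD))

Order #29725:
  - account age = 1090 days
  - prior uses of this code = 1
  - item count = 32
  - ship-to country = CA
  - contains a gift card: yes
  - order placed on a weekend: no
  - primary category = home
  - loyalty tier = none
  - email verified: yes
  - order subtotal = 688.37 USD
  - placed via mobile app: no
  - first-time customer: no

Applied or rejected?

Rejected

Atomic conditions:
  placed via mobile app: no → false
  loyalty tier = bronze: none == bronze is false
  email verified: yes → true
  first-time customer: no → false
  primary category ∈ {grocery, home}: home is in the set → true
  order placed on a weekend: no → false
  order subtotal < 454.41 USD: 688.37 < 454.41 is false
  account age = 2181 days: 1090 == 2181 is false
  NOT contains a gift card: yes → false
  ship-to country ∈ {CA, FR, US}: CA is in the set → true
  item count ≥ 32: 32 ≥ 32 is true
  prior uses of this code ≥ 1: 1 ≥ 1 is true
  account age > 3678 days: 1090 > 3678 is false
  account age ≥ 1880 days: 1090 ≥ 1880 is false
  order subtotal ≥ 469.7 USD: 688.37 ≥ 469.7 is true
Combine:
[1.1] NOT false = true
[1] true AND false AND true = false
[2] false AND true = false
[3.1] NOT false = true
[3] true AND false = false
[4] false AND false = false
[5.1] NOT true = false
[5] false AND true = false
[6.2] NOT true = false
[6] true AND false AND false = false
[7] false AND true = false
[root] false OR false OR false OR false OR false OR false OR false = false
Overall: false → rejected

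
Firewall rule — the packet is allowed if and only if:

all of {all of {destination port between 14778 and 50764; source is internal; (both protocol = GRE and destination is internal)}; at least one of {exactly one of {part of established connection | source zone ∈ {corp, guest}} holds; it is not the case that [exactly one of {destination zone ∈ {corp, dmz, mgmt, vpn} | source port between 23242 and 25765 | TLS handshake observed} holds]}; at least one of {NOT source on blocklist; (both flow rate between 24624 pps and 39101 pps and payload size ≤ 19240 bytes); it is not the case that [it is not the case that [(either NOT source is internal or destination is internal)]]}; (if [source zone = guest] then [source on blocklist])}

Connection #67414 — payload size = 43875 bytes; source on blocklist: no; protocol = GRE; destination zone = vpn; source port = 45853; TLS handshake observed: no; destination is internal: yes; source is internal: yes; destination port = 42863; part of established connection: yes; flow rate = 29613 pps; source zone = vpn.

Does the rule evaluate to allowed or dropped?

Allowed

Atomic conditions:
  destination port between 14778 and 50764: 42863 in [14778, 50764] is true
  source is internal: yes → true
  protocol = GRE: GRE == GRE is true
  destination is internal: yes → true
  part of established connection: yes → true
  source zone ∈ {corp, guest}: vpn is not in the set → false
  destination zone ∈ {corp, dmz, mgmt, vpn}: vpn is in the set → true
  source port between 23242 and 25765: 45853 in [23242, 25765] is false
  TLS handshake observed: no → false
  NOT source on blocklist: no → true
  flow rate between 24624 pps and 39101 pps: 29613 in [24624, 39101] is true
  payload size ≤ 19240 bytes: 43875 ≤ 19240 is false
  NOT source is internal: yes → false
  source zone = guest: vpn == guest is false
  source on blocklist: no → false
Combine:
[1.3] true AND true = true
[1] true AND true AND true = true
[2.1] exactly-one(true, false) = true
[2.2.1] exactly-one(true, false, false) = true
[2.2] NOT true = false
[2] true OR false = true
[3.2] true AND false = false
[3.3.1.1] false OR true = true
[3.3.1] NOT true = false
[3.3] NOT false = true
[3] true OR false OR true = true
[4] false → false (antecedent false ⇒ implication holds) = true
[root] true AND true AND true AND true = true
Overall: true → allowed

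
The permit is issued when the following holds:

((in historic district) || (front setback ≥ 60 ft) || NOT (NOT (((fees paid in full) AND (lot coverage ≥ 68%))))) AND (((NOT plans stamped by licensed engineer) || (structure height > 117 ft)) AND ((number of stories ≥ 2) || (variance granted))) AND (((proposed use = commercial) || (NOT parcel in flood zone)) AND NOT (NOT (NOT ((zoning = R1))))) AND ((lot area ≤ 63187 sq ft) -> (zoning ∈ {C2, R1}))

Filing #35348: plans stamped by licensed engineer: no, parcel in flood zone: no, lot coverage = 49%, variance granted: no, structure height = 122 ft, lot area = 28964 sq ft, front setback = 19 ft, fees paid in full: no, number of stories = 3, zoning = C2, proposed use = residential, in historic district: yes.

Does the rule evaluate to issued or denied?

Issued

Atomic conditions:
  in historic district: yes → true
  front setback ≥ 60 ft: 19 ≥ 60 is false
  fees paid in full: no → false
  lot coverage ≥ 68%: 49 ≥ 68 is false
  NOT plans stamped by licensed engineer: no → true
  structure height > 117 ft: 122 > 117 is true
  number of stories ≥ 2: 3 ≥ 2 is true
  variance granted: no → false
  proposed use = commercial: residential == commercial is false
  NOT parcel in flood zone: no → true
  zoning = R1: C2 == R1 is false
  lot area ≤ 63187 sq ft: 28964 ≤ 63187 is true
  zoning ∈ {C2, R1}: C2 is in the set → true
Combine:
[1.3.1.1] false AND false = false
[1.3.1] NOT false = true
[1.3] NOT true = false
[1] true OR false OR false = true
[2.1] true OR true = true
[2.2] true OR false = true
[2] true AND true = true
[3.1] false OR true = true
[3.2.1.1] NOT false = true
[3.2.1] NOT true = false
[3.2] NOT false = true
[3] true AND true = true
[4] true → true = true
[root] true AND true AND true AND true = true
Overall: true → issued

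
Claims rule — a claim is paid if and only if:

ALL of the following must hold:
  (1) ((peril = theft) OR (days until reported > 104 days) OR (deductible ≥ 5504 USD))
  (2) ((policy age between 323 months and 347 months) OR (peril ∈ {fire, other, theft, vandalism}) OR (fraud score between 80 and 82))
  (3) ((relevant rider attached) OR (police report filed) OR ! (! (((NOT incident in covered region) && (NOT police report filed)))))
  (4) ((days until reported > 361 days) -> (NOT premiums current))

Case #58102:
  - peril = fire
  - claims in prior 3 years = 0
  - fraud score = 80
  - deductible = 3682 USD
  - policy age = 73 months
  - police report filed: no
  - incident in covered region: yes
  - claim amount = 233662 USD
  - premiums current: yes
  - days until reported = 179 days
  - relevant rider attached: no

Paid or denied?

Atomic conditions:
  peril = theft: fire == theft is false
  days until reported > 104 days: 179 > 104 is true
  deductible ≥ 5504 USD: 3682 ≥ 5504 is false
  policy age between 323 months and 347 months: 73 in [323, 347] is false
  peril ∈ {fire, other, theft, vandalism}: fire is in the set → true
  fraud score between 80 and 82: 80 in [80, 82] is true
  relevant rider attached: no → false
  police report filed: no → false
  NOT incident in covered region: yes → false
  NOT police report filed: no → true
  days until reported > 361 days: 179 > 361 is false
  NOT premiums current: yes → false
Combine:
[1] false OR true OR false = true
[2] false OR true OR true = true
[3.3.1.1] false AND true = false
[3.3.1] NOT false = true
[3.3] NOT true = false
[3] false OR false OR false = false
[4] false → false (antecedent false ⇒ implication holds) = true
[root] true AND true AND false AND true = false
Overall: false → denied

Denied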